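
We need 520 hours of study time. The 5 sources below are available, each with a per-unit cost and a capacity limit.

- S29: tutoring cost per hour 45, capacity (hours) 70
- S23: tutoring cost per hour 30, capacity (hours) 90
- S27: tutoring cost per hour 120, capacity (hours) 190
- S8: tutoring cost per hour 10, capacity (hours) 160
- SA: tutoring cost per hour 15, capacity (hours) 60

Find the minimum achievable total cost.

Use sources in increasing cost order.
S8 (10): use full 160 ; 360 hours to go.
SA (15): use full 60 ; 300 hours to go.
S23 at 30: take all 90 hours ; 210 still needed.
S29 (45): use full 70 ; 140 hours to go.
Take 140 from S27 at 120 to finish.
Cost = 160×10 + 60×15 + 90×30 + 70×45 + 140×120 = 25150.

25150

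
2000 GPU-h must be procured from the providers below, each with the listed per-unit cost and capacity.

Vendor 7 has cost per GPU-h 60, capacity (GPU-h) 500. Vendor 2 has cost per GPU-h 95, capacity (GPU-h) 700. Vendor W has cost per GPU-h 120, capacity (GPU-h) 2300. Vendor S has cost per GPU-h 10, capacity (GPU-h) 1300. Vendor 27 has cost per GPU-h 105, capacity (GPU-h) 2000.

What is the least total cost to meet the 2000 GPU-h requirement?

Cheapest first:
Take 1300 from Vendor S at 10 ; need 700 more.
Take 500 from Vendor 7 at 60 ; need 200 more.
Vendor 2 (95): take the remaining 200 ; done.
Vendor 27, Vendor W: unused.
Cost = 1300×10 + 500×60 + 200×95 = 62000.

62000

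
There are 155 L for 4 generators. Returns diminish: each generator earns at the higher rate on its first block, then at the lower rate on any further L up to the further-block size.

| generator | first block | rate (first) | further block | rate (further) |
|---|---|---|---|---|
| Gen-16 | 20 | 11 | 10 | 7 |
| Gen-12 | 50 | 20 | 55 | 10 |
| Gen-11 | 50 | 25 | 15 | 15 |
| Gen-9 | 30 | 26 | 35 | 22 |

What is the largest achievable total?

3600

Treat each block as its own option and order by rate: Gen-9/T1 26 > Gen-11/T1 25 > Gen-9/T2 22 > Gen-12/T1 20 > Gen-11/T2 15 > Gen-16/T1 11 > Gen-12/T2 10 > Gen-16/T2 7.
Gen-9/T1 (26): +30 — 125 left.
Fill Gen-11 T1 block (50 at 25) — 75 left.
Gen-9/T2 (22): +35 — 40 left.
Gen-12 T1 at 20: only 40 left, fill 40.
Total = 26×30 + 25×50 + 22×35 + 20×40 = 3600.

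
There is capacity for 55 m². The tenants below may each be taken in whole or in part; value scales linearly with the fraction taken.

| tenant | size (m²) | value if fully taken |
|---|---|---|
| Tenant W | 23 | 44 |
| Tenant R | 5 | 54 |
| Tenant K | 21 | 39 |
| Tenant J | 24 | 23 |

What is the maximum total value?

Rank by value-to-size ratio: Tenant R 54/5≈10.8, Tenant W 44/23≈1.91, Tenant K 39/21≈1.86, Tenant J 23/24≈0.958.
Tenant R: take in full, 5 m² for value 54 — 50 left.
Take all of Tenant W (23 m², value 44) — 27 m² left.
Take all of Tenant K (21 m², value 39) — 6 m² left.
Fill the last 6 m² with part of Tenant J: 6/24 of it earns 5.75.
Total value = 142.75.

142.75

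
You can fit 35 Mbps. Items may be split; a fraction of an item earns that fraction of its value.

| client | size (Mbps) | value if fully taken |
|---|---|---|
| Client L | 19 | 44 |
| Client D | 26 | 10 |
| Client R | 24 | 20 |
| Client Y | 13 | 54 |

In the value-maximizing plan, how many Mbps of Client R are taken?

Rank by value-to-size ratio: Client Y 54/13≈4.15, Client L 44/19≈2.32, Client R 20/24≈0.833, Client D 10/26≈0.385.
Client Y: take in full, 13 Mbps for value 54 — 22 left.
All 19 Mbps of Client L fit (value 44) — 3 remain.
Fill the last 3 Mbps with part of Client R: 3/24 of it earns 2.5.

3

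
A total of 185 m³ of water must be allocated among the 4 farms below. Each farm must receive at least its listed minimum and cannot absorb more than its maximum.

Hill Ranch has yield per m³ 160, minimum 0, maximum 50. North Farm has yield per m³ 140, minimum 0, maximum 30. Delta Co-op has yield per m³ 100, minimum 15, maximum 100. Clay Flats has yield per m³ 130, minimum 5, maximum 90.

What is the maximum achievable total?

25400

Meeting every minimum uses 0+0+15+5 = 20 m³, leaving 165.
Highest yield per m³ first: Hill Ranch 160 > North Farm 140 > Clay Flats 130 > Delta Co-op 100.
Hill Ranch takes 50 more to reach its cap of 50 — 115 left.
North Farm takes 30 more to reach its cap of 30 — 85 left.
Clay Flats: +85 to 90 (cap) — 0 left.
Total = 160×50 + 140×30 + 100×15 + 130×90 = 25400.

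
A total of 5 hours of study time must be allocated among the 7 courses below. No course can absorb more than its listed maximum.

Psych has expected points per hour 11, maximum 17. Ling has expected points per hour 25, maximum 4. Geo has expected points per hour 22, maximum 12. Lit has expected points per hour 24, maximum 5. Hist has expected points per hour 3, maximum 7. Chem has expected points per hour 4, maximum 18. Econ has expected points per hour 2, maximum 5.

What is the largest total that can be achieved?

Order the courses by expected points per hour: Ling 25 > Lit 24 > Geo 22 > Psych 11 > Chem 4 > Hist 3 > Econ 2.
Give Ling 4 to hit its cap of 4 → 1 left.
Only 1 left; Lit takes them to reach 1.
Total = 25×4 + 24×1 = 124.

124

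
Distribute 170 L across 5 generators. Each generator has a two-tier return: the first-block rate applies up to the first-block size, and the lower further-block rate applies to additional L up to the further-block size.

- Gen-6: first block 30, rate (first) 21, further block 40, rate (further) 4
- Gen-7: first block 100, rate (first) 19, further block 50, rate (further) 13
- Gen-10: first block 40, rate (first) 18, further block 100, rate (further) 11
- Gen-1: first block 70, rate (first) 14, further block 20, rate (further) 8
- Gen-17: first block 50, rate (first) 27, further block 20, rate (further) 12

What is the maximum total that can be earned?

Rank every tier by rate: Gen-17/T1 27 > Gen-6/T1 21 > Gen-7/T1 19 > Gen-10/T1 18 > Gen-1/T1 14 > Gen-7/T2 13 > Gen-17/T2 12 > Gen-10/T2 11 > Gen-1/T2 8 > Gen-6/T2 4.
Gen-17 T1 at 27: fill all 50 → 120 left.
Gen-6 T1 at 21: fill all 30 → 90 left.
Gen-7 T1 at 19: only 90 left, fill 90.
Total = 27×50 + 21×30 + 19×90 = 3690.

3690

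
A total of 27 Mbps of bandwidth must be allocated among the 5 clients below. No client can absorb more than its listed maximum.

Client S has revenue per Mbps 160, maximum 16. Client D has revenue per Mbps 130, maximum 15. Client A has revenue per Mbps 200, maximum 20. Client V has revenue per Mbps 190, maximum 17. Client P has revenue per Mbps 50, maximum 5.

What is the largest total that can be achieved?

Highest revenue per Mbps first: Client A 200 > Client V 190 > Client S 160 > Client D 130 > Client P 50.
Client A takes 20 to reach its cap of 20 — 7 left.
Client V: +7 (room for 17) → 7. Pool exhausted.
Total = 200×20 + 190×7 = 5330.

5330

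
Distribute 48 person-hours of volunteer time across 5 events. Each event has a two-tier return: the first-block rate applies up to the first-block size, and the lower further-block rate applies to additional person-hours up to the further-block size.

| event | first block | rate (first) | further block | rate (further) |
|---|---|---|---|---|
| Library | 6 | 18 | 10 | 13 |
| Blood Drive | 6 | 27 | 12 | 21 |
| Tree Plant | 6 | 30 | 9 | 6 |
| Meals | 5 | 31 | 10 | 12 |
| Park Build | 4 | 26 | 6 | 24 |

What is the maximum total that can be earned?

Order all 10 blocks by rate: Meals/T1 31 > Tree Plant/T1 30 > Blood Drive/T1 27 > Park Build/T1 26 > Park Build/T2 24 > Blood Drive/T2 21 > Library/T1 18 > Library/T2 13 > Meals/T2 12 > Tree Plant/T2 6.
Meals/T1 (31): +5 — 43 left.
Tree Plant/T1 (30): +6 — 37 left.
Blood Drive T1 at 27: fill all 6 — 31 left.
Fill Park Build T1 block (4 at 26) — 27 left.
Park Build T2 at 24: fill all 6 — 21 left.
Blood Drive T2 at 21: fill all 12 — 9 left.
Library T1 at 18: fill all 6 — 3 left.
Library/T2: +3 of 10 at 13; pool empty.
Total = 31×5 + 30×6 + 27×6 + 26×4 + 24×6 + 21×12 + 18×6 + 13×3 = 1144.

1144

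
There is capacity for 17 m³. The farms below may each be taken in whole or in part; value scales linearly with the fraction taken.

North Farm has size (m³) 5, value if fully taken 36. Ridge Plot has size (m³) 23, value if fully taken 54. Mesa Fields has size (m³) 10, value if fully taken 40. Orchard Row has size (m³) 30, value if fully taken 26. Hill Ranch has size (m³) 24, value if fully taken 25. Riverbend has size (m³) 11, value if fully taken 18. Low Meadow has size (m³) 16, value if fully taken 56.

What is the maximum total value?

83

Sort by value density: North Farm 36/5≈7.2, Mesa Fields 40/10≈4, Low Meadow 56/16≈3.5, Ridge Plot 54/23≈2.35, Riverbend 18/11≈1.64, Hill Ranch 25/24≈1.04, Orchard Row 26/30≈0.867.
Take all of North Farm (5 m³, value 36) ; 12 m³ left.
All 10 m³ of Mesa Fields fit (value 40) ; 2 remain.
Fill the last 2 m³ with part of Low Meadow: 2/16 of it earns 7.
Total value = 83.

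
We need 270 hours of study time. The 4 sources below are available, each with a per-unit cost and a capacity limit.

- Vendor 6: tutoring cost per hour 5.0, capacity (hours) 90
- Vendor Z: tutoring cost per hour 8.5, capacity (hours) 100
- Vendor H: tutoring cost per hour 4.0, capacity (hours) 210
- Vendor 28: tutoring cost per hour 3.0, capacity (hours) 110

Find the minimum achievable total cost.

Use sources in increasing cost order.
Vendor 28 at 3.0: take all 110 hours ; 160 still needed.
Vendor H (4.0): take the remaining 160 ; done.
Vendor 6, Vendor Z: unused.
Cost = 110×3.0 + 160×4.0 = 970.

970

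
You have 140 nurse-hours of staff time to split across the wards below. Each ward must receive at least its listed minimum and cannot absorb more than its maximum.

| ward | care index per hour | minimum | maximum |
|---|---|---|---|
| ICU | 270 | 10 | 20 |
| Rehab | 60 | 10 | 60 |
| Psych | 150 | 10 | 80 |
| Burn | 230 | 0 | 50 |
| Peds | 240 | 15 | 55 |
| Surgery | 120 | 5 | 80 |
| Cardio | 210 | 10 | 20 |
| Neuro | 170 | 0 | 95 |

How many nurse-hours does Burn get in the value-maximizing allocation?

30

Meeting every minimum uses 10+10+10+0+15+5+10+0 = 60 nurse-hours, leaving 80.
Rank by care index per hour: ICU 270 > Peds 240 > Burn 230 > Cardio 210 > Neuro 170 > Psych 150 > Surgery 120 > Rehab 60.
Give ICU 10 more to hit its cap of 20 → 70 left.
Peds: +40 to 55 (cap) → 30 left.
Burn has room for 50 more but only 30 remain, so it gets 30.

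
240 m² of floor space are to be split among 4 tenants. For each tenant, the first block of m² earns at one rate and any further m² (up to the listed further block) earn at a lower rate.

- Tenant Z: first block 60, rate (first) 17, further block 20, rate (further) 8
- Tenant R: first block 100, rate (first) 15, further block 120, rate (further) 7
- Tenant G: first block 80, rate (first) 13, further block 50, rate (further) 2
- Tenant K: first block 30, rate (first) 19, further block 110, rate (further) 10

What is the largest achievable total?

Rank every tier by rate: Tenant K/first 19 > Tenant Z/first 17 > Tenant R/first 15 > Tenant G/first 13 > Tenant K/second 10 > Tenant Z/second 8 > Tenant R/second 7 > Tenant G/second 2.
Fill Tenant K first block (30 at 19) — 210 left.
Tenant Z first at 17: fill all 60 — 150 left.
Fill Tenant R first block (100 at 15) — 50 left.
50 remain; put them into Tenant G first at 13.
Total = 19×30 + 17×60 + 15×100 + 13×50 = 3740.

3740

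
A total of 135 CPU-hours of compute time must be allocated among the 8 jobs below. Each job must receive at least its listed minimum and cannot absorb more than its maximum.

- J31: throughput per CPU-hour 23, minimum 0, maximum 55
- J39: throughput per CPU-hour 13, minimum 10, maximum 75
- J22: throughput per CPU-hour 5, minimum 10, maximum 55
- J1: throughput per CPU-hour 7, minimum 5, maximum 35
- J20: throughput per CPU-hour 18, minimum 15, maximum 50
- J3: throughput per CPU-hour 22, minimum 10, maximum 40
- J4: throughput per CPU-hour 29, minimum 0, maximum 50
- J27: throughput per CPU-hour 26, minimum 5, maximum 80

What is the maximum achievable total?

Meeting every minimum uses 0+10+10+5+15+10+0+5 = 55 CPU-hours, leaving 80.
Highest throughput per CPU-hour first: J4 29 > J27 26 > J31 23 > J3 22 > J20 18 > J39 13 > J1 7 > J22 5.
J4 takes 50 more to reach its cap of 50 — 30 left.
J27 has room for 75 more but only 30 remain, so it gets 35.
Total = 13×10 + 5×10 + 7×5 + 18×15 + 22×10 + 29×50 + 26×35 = 3065.

3065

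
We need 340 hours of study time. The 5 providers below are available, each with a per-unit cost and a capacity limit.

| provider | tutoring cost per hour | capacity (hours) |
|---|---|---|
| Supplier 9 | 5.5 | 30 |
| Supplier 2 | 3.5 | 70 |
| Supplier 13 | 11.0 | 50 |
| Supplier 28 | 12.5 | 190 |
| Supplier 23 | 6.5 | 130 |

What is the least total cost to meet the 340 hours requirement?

Use providers in increasing cost order.
Supplier 2 at 3.5: take all 70 hours ; 270 still needed.
Supplier 9 (5.5): use full 30 ; 240 hours to go.
Supplier 23 (6.5): use full 130 ; 110 hours to go.
Supplier 13 at 11.0: take all 50 hours ; 60 still needed.
Supplier 28 at 12.5: take 60 of its 190 ; requirement met.
Cost = 70×3.5 + 30×5.5 + 130×6.5 + 50×11.0 + 60×12.5 = 2555.

2555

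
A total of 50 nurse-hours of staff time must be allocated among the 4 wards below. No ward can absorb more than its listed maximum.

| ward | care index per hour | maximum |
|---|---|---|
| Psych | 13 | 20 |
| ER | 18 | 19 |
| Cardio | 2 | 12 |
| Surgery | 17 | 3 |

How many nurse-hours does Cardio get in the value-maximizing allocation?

8

Rank by care index per hour: ER 18 > Surgery 17 > Psych 13 > Cardio 2.
Give ER 19 to hit its cap of 19 ; 31 left.
Surgery takes 3 to reach its cap of 3 ; 28 left.
Psych: +20 to 20 (cap) ; 8 left.
Cardio: +8 (room for 12) → 8. Pool exhausted.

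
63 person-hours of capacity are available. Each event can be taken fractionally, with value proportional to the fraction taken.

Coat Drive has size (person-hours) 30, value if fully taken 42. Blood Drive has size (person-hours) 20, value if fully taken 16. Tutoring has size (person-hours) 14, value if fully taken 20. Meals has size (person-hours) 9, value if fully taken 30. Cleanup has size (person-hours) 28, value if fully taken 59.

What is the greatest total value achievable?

Sort by value density: Meals 30/9≈3.33, Cleanup 59/28≈2.11, Tutoring 20/14≈1.43, Coat Drive 42/30≈1.4, Blood Drive 16/20≈0.8.
Meals: take in full, 9 person-hours for value 30 ; 54 left.
Take all of Cleanup (28 person-hours, value 59) ; 26 person-hours left.
Take all of Tutoring (14 person-hours, value 20) ; 12 person-hours left.
Fill the last 12 person-hours with part of Coat Drive: 12/30 of it earns 16.8.
Total value = 125.8.

125.8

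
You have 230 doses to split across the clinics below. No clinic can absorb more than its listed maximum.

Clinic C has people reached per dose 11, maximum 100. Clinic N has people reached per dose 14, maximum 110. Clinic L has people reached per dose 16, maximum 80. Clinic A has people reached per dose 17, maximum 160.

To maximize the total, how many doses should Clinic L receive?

Highest people reached per dose first: Clinic A 17 > Clinic L 16 > Clinic N 14 > Clinic C 11.
Give Clinic A 160 to hit its cap of 160 — 70 left.
Clinic L: +70 (room for 80) → 70. Pool exhausted.

70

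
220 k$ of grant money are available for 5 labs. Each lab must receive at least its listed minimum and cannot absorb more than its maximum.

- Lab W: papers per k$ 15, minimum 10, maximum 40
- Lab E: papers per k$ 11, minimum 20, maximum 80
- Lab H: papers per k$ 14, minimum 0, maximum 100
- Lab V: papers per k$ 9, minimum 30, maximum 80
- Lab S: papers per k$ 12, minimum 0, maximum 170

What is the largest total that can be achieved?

2850

Meeting every minimum uses 10+20+0+30+0 = 60 k$, leaving 160.
Rank by papers per k$: Lab W 15 > Lab H 14 > Lab S 12 > Lab E 11 > Lab V 9.
Give Lab W 30 more to hit its cap of 40 — 130 left.
Lab H: +100 to 100 (cap) — 30 left.
Lab S has room for 170 more but only 30 remain, so it gets 30.
Total = 15×40 + 11×20 + 14×100 + 9×30 + 12×30 = 2850.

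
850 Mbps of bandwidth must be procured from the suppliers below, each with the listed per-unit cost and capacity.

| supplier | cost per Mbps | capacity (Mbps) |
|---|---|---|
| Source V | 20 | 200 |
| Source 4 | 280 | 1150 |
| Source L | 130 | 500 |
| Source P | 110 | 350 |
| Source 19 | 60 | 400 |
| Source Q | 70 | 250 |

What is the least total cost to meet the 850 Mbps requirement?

45500

Use suppliers in increasing cost order.
Take 200 from Source V at 20 — need 650 more.
Take 400 from Source 19 at 60 — need 250 more.
Source Q at 70: take all 250 Mbps — 0 still needed.
Source P, Source L, Source 4: unused.
Cost = 200×20 + 400×60 + 250×70 = 45500.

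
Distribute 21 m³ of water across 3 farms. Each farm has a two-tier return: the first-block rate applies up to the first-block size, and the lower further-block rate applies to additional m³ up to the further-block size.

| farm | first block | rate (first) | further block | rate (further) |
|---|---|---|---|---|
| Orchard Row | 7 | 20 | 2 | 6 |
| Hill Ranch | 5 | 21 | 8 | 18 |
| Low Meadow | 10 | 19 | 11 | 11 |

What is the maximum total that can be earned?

Rank every tier by rate: Hill Ranch/tier1 21 > Orchard Row/tier1 20 > Low Meadow/tier1 19 > Hill Ranch/tier2 18 > Low Meadow/tier2 11 > Orchard Row/tier2 6.
Hill Ranch tier1 at 21: fill all 5 — 16 left.
Fill Orchard Row tier1 block (7 at 20) — 9 left.
Low Meadow/tier1: +9 of 10 at 19; pool empty.
Total = 21×5 + 20×7 + 19×9 = 416.

416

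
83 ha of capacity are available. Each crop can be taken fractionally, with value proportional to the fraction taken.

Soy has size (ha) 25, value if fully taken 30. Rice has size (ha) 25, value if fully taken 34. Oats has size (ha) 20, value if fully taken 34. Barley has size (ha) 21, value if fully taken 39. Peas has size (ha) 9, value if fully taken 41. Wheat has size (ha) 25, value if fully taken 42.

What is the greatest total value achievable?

Best value per unit of size first: Peas 41/9≈4.56, Barley 39/21≈1.86, Oats 34/20≈1.7, Wheat 42/25≈1.68, Rice 34/25≈1.36, Soy 30/25≈1.2.
All 9 ha of Peas fit (value 41) → 74 remain.
Take all of Barley (21 ha, value 39) → 53 ha left.
Take all of Oats (20 ha, value 34) → 33 ha left.
Wheat: take in full, 25 ha for value 42 → 8 left.
Only 8 ha remain; take 8/25 of Rice for value 34×8/25 = 10.88.
Total value = 166.88.

166.88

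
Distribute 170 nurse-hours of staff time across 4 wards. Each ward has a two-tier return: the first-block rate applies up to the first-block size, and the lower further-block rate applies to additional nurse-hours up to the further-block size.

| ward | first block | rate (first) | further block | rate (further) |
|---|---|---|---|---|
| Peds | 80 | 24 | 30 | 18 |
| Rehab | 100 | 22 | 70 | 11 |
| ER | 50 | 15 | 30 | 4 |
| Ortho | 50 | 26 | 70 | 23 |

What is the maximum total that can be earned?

Treat each block as its own option and order by rate: Ortho/T1 26 > Peds/T1 24 > Ortho/T2 23 > Rehab/T1 22 > Peds/T2 18 > ER/T1 15 > Rehab/T2 11 > ER/T2 4.
Ortho/T1 (26): +50 → 120 left.
Peds/T1 (24): +80 → 40 left.
40 remain; put them into Ortho T2 at 23.
Total = 26×50 + 24×80 + 23×40 = 4140.

4140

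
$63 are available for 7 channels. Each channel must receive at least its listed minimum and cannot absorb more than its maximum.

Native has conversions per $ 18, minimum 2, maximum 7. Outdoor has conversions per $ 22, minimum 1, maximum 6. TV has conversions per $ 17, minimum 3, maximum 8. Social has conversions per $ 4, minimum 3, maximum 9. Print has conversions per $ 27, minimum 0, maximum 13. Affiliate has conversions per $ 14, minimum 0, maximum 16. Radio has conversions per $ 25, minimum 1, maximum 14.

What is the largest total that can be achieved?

Meeting every minimum uses 2+1+3+3+0+0+1 = 10 $, leaving 53.
Highest conversions per $ first: Print 27 > Radio 25 > Outdoor 22 > Native 18 > TV 17 > Affiliate 14 > Social 4.
Print takes 13 more to reach its cap of 13 ; 40 left.
Give Radio 13 more to hit its cap of 14 ; 27 left.
Outdoor takes 5 more to reach its cap of 6 ; 22 left.
Native: +5 to 7 (cap) ; 17 left.
Give TV 5 more to hit its cap of 8 ; 12 left.
Only 12 left; Affiliate takes them to reach 12.
Total = 18×7 + 22×6 + 17×8 + 4×3 + 27×13 + 14×12 + 25×14 = 1275.

1275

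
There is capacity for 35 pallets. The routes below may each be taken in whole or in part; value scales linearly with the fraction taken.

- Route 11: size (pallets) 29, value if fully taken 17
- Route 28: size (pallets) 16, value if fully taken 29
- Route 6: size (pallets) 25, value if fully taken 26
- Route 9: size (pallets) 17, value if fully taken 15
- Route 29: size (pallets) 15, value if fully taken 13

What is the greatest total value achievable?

48.76

Rank by value-to-size ratio: Route 28 29/16≈1.81, Route 6 26/25≈1.04, Route 9 15/17≈0.882, Route 29 13/15≈0.867, Route 11 17/29≈0.586.
All 16 pallets of Route 28 fit (value 29) — 19 remain.
Only 19 pallets remain; take 19/25 of Route 6 for value 26×19/25 = 19.76.
Total value = 48.76.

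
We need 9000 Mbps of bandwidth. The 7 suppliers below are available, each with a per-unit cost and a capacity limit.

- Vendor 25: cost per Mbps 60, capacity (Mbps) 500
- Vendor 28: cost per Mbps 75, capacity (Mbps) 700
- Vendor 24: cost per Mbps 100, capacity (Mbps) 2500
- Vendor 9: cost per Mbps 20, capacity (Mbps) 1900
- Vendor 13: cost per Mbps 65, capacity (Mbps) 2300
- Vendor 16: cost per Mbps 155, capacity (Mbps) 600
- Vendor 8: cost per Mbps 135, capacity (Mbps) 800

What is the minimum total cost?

674500

Cheapest first:
Vendor 9 (20): use full 1900 — 7100 Mbps to go.
Vendor 25 at 60: take all 500 Mbps — 6600 still needed.
Vendor 13 at 65: take all 2300 Mbps — 4300 still needed.
Take 700 from Vendor 28 at 75 — need 3600 more.
Vendor 24 (100): use full 2500 — 1100 Mbps to go.
Vendor 8 at 135: take all 800 Mbps — 300 still needed.
Vendor 16 at 155: take 300 of its 600 — requirement met.
Cost = 1900×20 + 500×60 + 2300×65 + 700×75 + 2500×100 + 800×135 + 300×155 = 674500.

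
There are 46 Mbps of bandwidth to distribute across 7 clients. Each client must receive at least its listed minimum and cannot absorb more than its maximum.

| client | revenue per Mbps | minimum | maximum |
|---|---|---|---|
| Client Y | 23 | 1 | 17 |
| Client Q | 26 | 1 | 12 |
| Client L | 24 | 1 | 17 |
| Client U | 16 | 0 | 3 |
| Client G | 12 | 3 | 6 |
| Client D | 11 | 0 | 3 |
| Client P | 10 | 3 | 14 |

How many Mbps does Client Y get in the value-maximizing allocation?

Meeting every minimum uses 1+1+1+0+3+0+3 = 9 Mbps, leaving 37.
Rank by revenue per Mbps: Client Q 26 > Client L 24 > Client Y 23 > Client U 16 > Client G 12 > Client D 11 > Client P 10.
Client Q: +11 to 12 (cap) → 26 left.
Client L takes 16 more to reach its cap of 17 → 10 left.
Only 10 left; Client Y takes them to reach 11.

11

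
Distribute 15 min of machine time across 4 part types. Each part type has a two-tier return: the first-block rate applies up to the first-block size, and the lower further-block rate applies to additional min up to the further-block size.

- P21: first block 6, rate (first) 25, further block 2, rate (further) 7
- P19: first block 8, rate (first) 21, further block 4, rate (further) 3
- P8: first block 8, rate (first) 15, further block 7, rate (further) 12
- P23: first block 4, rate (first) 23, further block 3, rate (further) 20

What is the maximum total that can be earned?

Rank every tier by rate: P21/tier1 25 > P23/tier1 23 > P19/tier1 21 > P23/tier2 20 > P8/tier1 15 > P8/tier2 12 > P21/tier2 7 > P19/tier2 3.
P21 tier1 at 25: fill all 6 → 9 left.
Fill P23 tier1 block (4 at 23) → 5 left.
5 remain; put them into P19 tier1 at 21.
Total = 25×6 + 23×4 + 21×5 = 347.

347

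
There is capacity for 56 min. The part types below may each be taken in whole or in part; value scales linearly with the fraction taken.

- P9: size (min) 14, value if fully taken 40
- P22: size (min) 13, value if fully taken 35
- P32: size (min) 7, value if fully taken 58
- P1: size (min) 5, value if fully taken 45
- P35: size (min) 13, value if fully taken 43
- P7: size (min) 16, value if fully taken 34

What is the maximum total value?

Sort by value density: P1 45/5≈9, P32 58/7≈8.29, P35 43/13≈3.31, P9 40/14≈2.86, P22 35/13≈2.69, P7 34/16≈2.12.
Take all of P1 (5 min, value 45) → 51 min left.
All 7 min of P32 fit (value 58) → 44 remain.
P35: take in full, 13 min for value 43 → 31 left.
Take all of P9 (14 min, value 40) → 17 min left.
All 13 min of P22 fit (value 35) → 4 remain.
Fill the last 4 min with part of P7: 4/16 of it earns 8.5.
Total value = 229.5.

229.5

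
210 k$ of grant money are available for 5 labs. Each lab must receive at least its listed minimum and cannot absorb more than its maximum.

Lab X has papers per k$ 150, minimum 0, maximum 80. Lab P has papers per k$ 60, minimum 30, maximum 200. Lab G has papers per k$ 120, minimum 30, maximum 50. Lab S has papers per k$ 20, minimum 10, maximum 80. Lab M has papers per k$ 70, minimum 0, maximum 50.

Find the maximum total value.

Meeting every minimum uses 0+30+30+10+0 = 70 k$, leaving 140.
Rank by papers per k$: Lab X 150 > Lab G 120 > Lab M 70 > Lab P 60 > Lab S 20.
Give Lab X 80 more to hit its cap of 80 — 60 left.
Lab G takes 20 more to reach its cap of 50 — 40 left.
Lab M: +40 (room for 50) → 40. Pool exhausted.
Total = 150×80 + 60×30 + 120×50 + 20×10 + 70×40 = 22800.

22800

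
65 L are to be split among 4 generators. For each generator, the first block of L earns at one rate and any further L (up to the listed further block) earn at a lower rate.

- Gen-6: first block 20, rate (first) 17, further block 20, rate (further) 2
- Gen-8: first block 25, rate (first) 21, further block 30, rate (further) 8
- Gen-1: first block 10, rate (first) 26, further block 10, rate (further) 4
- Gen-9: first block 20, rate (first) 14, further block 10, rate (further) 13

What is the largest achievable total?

Treat each block as its own option and order by rate: Gen-1/first 26 > Gen-8/first 21 > Gen-6/first 17 > Gen-9/first 14 > Gen-9/second 13 > Gen-8/second 8 > Gen-1/second 4 > Gen-6/second 2.
Fill Gen-1 first block (10 at 26) ; 55 left.
Gen-8/first (21): +25 ; 30 left.
Fill Gen-6 first block (20 at 17) ; 10 left.
Gen-9 first at 14: only 10 left, fill 10.
Total = 26×10 + 21×25 + 17×20 + 14×10 = 1265.

1265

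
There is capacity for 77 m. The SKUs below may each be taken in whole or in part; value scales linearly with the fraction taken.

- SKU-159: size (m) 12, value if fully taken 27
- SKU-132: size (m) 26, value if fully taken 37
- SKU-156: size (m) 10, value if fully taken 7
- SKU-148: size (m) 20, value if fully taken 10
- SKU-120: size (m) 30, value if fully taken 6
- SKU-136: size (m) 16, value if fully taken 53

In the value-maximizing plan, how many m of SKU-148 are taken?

Best value per unit of size first: SKU-136 53/16≈3.31, SKU-159 27/12≈2.25, SKU-132 37/26≈1.42, SKU-156 7/10≈0.7, SKU-148 10/20≈0.5, SKU-120 6/30≈0.2.
SKU-136: take in full, 16 m for value 53 ; 61 left.
All 12 m of SKU-159 fit (value 27) ; 49 remain.
All 26 m of SKU-132 fit (value 37) ; 23 remain.
Take all of SKU-156 (10 m, value 7) ; 13 m left.
13 m left: a 13/20 share of SKU-148 gives 10×13/20 = 6.5.

13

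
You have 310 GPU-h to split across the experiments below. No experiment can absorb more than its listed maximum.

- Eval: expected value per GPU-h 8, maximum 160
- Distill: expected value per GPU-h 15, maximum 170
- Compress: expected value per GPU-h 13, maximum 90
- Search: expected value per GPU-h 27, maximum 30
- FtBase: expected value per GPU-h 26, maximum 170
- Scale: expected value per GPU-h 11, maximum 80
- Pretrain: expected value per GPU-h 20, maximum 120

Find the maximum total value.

Rank by expected value per GPU-h: Search 27 > FtBase 26 > Pretrain 20 > Distill 15 > Compress 13 > Scale 11 > Eval 8.
Search: +30 to 30 (cap) ; 280 left.
Give FtBase 170 to hit its cap of 170 ; 110 left.
Only 110 left; Pretrain takes them to reach 110.
Total = 27×30 + 26×170 + 20×110 = 7430.

7430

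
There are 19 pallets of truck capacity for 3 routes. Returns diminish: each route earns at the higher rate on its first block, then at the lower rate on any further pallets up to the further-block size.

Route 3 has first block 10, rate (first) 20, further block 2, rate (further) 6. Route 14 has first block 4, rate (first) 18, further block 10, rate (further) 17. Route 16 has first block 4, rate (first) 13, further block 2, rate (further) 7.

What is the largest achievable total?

357

Order all 6 blocks by rate: Route 3/first 20 > Route 14/first 18 > Route 14/second 17 > Route 16/first 13 > Route 16/second 7 > Route 3/second 6.
Route 3/first (20): +10 — 9 left.
Route 14 first at 18: fill all 4 — 5 left.
5 remain; put them into Route 14 second at 17.
Total = 20×10 + 18×4 + 17×5 = 357.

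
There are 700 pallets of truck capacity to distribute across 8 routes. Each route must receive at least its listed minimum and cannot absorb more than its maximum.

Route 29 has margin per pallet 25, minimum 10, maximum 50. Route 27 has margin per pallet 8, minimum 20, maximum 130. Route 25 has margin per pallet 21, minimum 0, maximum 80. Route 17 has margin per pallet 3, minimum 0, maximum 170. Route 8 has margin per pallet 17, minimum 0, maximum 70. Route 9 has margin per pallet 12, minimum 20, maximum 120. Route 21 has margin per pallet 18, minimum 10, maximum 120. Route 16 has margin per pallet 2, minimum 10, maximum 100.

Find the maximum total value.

Meeting every minimum uses 10+20+0+0+0+20+10+10 = 70 pallets, leaving 630.
Order the routes by margin per pallet: Route 29 25 > Route 25 21 > Route 21 18 > Route 8 17 > Route 9 12 > Route 27 8 > Route 17 3 > Route 16 2.
Route 29: +40 to 50 (cap) → 590 left.
Route 25: +80 to 80 (cap) → 510 left.
Route 21 takes 110 more to reach its cap of 120 → 400 left.
Route 8 takes 70 more to reach its cap of 70 → 330 left.
Give Route 9 100 more to hit its cap of 120 → 230 left.
Route 27 takes 110 more to reach its cap of 130 → 120 left.
Route 17: +120 (room for 170) → 120. Pool exhausted.
Total = 25×50 + 8×130 + 21×80 + 3×120 + 17×70 + 12×120 + 18×120 + 2×10 = 9140.

9140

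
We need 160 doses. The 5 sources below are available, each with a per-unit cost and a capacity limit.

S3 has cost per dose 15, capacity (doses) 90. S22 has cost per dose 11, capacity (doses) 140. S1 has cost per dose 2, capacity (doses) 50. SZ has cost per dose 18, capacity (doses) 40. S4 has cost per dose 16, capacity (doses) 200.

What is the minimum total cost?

Cheapest first:
S1 at 2: take all 50 doses — 110 still needed.
S22 at 11: take 110 of its 140 — requirement met.
S3, S4, SZ: unused.
Cost = 50×2 + 110×11 = 1310.

1310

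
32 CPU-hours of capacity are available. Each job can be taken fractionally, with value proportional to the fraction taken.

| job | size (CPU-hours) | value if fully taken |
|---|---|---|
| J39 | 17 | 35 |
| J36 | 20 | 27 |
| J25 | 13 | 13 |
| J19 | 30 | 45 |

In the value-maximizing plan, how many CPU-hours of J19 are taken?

15

Best value per unit of size first: J39 35/17≈2.06, J19 45/30≈1.5, J36 27/20≈1.35, J25 13/13≈1.
J39: take in full, 17 CPU-hours for value 35 ; 15 left.
Only 15 CPU-hours remain; take 15/30 of J19 for value 45×15/30 = 22.5.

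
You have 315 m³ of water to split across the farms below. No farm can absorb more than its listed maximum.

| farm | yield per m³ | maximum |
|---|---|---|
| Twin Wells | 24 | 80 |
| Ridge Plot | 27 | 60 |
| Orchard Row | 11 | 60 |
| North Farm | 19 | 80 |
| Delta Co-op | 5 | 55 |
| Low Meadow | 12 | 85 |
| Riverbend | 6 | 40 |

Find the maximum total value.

Rank by yield per m³: Ridge Plot 27 > Twin Wells 24 > North Farm 19 > Low Meadow 12 > Orchard Row 11 > Riverbend 6 > Delta Co-op 5.
Ridge Plot: +60 to 60 (cap) — 255 left.
Give Twin Wells 80 to hit its cap of 80 — 175 left.
North Farm takes 80 to reach its cap of 80 — 95 left.
Give Low Meadow 85 to hit its cap of 85 — 10 left.
Orchard Row has room for 60 but only 10 remain, so it gets 10.
Total = 24×80 + 27×60 + 11×10 + 19×80 + 12×85 = 6190.

6190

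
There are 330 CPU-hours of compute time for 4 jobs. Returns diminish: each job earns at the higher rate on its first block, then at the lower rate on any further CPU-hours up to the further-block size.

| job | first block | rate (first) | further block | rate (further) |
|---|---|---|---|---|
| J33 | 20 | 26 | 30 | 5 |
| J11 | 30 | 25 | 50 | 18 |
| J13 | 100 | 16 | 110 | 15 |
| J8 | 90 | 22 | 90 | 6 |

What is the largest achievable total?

6350

Order all 8 blocks by rate: J33/tier1 26 > J11/tier1 25 > J8/tier1 22 > J11/tier2 18 > J13/tier1 16 > J13/tier2 15 > J8/tier2 6 > J33/tier2 5.
J33 tier1 at 26: fill all 20 ; 310 left.
J11 tier1 at 25: fill all 30 ; 280 left.
J8 tier1 at 22: fill all 90 ; 190 left.
J11/tier2 (18): +50 ; 140 left.
Fill J13 tier1 block (100 at 16) ; 40 left.
40 remain; put them into J13 tier2 at 15.
Total = 26×20 + 25×30 + 22×90 + 18×50 + 16×100 + 15×40 = 6350.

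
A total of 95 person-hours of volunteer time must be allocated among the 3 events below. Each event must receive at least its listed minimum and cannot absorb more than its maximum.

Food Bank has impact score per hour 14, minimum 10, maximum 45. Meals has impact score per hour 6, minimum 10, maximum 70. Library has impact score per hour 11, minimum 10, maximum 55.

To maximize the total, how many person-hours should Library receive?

40

Meeting every minimum uses 10+10+10 = 30 person-hours, leaving 65.
Rank by impact score per hour: Food Bank 14 > Library 11 > Meals 6.
Give Food Bank 35 more to hit its cap of 45 ; 30 left.
Library has room for 45 more but only 30 remain, so it gets 40.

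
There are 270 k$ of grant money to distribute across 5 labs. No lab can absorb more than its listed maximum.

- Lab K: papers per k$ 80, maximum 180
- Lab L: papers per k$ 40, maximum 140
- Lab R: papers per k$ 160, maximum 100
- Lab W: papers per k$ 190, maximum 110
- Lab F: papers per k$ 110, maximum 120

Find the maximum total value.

Order the labs by papers per k$: Lab W 190 > Lab R 160 > Lab F 110 > Lab K 80 > Lab L 40.
Lab W takes 110 to reach its cap of 110 — 160 left.
Lab R: +100 to 100 (cap) — 60 left.
Only 60 left; Lab F takes them to reach 60.
Total = 160×100 + 190×110 + 110×60 = 43500.

43500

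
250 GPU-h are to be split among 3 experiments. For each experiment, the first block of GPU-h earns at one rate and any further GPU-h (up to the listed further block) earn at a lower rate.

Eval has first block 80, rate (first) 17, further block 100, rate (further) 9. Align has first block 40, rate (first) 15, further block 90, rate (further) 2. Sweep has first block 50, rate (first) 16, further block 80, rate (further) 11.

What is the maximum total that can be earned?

Order all 6 blocks by rate: Eval/T1 17 > Sweep/T1 16 > Align/T1 15 > Sweep/T2 11 > Eval/T2 9 > Align/T2 2.
Eval/T1 (17): +80 — 170 left.
Sweep/T1 (16): +50 — 120 left.
Align T1 at 15: fill all 40 — 80 left.
Sweep/T2 (11): +80 — 0 left.
Total = 17×80 + 16×50 + 15×40 + 11×80 = 3640.

3640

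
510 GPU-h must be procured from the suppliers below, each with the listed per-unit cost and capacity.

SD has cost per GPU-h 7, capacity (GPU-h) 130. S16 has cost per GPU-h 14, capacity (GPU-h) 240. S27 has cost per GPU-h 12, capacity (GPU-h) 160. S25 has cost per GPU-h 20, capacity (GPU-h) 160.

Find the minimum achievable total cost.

Cheapest first:
SD (7): use full 130 — 380 GPU-h to go.
S27 (12): use full 160 — 220 GPU-h to go.
S16 at 14: take 220 of its 240 — requirement met.
S25: unused.
Cost = 130×7 + 160×12 + 220×14 = 5910.

5910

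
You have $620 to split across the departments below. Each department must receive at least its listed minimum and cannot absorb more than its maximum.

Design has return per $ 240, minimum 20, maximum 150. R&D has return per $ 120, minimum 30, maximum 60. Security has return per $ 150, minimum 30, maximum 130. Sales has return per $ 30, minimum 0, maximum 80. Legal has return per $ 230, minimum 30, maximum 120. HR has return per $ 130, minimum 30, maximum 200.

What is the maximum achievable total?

Meeting every minimum uses 20+30+30+0+30+30 = 140 $, leaving 480.
Rank by return per $: Design 240 > Legal 230 > Security 150 > HR 130 > R&D 120 > Sales 30.
Give Design 130 more to hit its cap of 150 → 350 left.
Legal takes 90 more to reach its cap of 120 → 260 left.
Give Security 100 more to hit its cap of 130 → 160 left.
Only 160 left; HR takes them to reach 190.
Total = 240×150 + 120×30 + 150×130 + 230×120 + 130×190 = 111400.

111400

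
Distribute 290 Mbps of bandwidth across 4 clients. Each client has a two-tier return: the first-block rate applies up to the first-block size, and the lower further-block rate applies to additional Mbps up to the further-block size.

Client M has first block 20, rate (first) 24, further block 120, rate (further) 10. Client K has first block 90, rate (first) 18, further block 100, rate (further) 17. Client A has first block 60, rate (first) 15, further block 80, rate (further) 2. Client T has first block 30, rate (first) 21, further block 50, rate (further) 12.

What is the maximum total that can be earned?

5180

Rank every tier by rate: Client M/T1 24 > Client T/T1 21 > Client K/T1 18 > Client K/T2 17 > Client A/T1 15 > Client T/T2 12 > Client M/T2 10 > Client A/T2 2.
Fill Client M T1 block (20 at 24) — 270 left.
Client T/T1 (21): +30 — 240 left.
Fill Client K T1 block (90 at 18) — 150 left.
Fill Client K T2 block (100 at 17) — 50 left.
Client A/T1: +50 of 60 at 15; pool empty.
Total = 24×20 + 21×30 + 18×90 + 17×100 + 15×50 = 5180.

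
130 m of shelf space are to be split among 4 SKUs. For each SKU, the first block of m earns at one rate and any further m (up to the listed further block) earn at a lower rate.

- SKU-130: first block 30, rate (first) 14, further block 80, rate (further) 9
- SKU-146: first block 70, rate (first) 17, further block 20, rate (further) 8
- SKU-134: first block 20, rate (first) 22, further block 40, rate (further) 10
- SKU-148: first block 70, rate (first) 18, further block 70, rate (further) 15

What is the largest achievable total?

2380

Order all 8 blocks by rate: SKU-134/first 22 > SKU-148/first 18 > SKU-146/first 17 > SKU-148/second 15 > SKU-130/first 14 > SKU-134/second 10 > SKU-130/second 9 > SKU-146/second 8.
Fill SKU-134 first block (20 at 22) → 110 left.
Fill SKU-148 first block (70 at 18) → 40 left.
SKU-146 first at 17: only 40 left, fill 40.
Total = 22×20 + 18×70 + 17×40 = 2380.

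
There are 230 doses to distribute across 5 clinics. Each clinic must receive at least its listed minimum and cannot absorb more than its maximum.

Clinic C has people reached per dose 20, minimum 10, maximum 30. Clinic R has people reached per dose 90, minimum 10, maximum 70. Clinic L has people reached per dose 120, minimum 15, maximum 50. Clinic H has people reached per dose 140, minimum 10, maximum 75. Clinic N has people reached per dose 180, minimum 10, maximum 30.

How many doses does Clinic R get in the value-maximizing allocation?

65

Meeting every minimum uses 10+10+15+10+10 = 55 doses, leaving 175.
Highest people reached per dose first: Clinic N 180 > Clinic H 140 > Clinic L 120 > Clinic R 90 > Clinic C 20.
Clinic N: +20 to 30 (cap) → 155 left.
Give Clinic H 65 more to hit its cap of 75 → 90 left.
Clinic L: +35 to 50 (cap) → 55 left.
Only 55 left; Clinic R takes them to reach 65.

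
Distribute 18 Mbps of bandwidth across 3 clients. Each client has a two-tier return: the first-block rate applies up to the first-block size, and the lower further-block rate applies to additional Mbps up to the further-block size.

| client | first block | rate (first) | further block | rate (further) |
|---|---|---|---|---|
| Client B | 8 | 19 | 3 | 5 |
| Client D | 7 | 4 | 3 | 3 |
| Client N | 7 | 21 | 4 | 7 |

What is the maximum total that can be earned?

Rank every tier by rate: Client N/T1 21 > Client B/T1 19 > Client N/T2 7 > Client B/T2 5 > Client D/T1 4 > Client D/T2 3.
Fill Client N T1 block (7 at 21) — 11 left.
Client B T1 at 19: fill all 8 — 3 left.
3 remain; put them into Client N T2 at 7.
Total = 21×7 + 19×8 + 7×3 = 320.

320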